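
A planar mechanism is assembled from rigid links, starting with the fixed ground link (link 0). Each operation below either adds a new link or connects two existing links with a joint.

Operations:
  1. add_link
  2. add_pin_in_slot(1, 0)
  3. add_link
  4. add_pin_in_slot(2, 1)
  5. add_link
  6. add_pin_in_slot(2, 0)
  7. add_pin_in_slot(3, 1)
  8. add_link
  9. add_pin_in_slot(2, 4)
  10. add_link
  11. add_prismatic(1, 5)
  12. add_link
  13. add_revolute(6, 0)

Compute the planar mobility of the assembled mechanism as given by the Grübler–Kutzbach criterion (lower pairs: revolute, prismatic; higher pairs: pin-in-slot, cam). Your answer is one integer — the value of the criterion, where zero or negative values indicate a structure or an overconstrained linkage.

L=1 J1=0 J2=0
add link → L=2 J1=0 J2=0
PS@1,0 dof=2 J2 → L=2 J1=0 J2=1
add link → L=3 J1=0 J2=1
PS@2,1 dof=2 J2 → L=3 J1=0 J2=2
add link → L=4 J1=0 J2=2
PS@2,0 dof=2 J2 → L=4 J1=0 J2=3
PS@3,1 dof=2 J2 → L=4 J1=0 J2=4
add link → L=5 J1=0 J2=4
PS@2,4 dof=2 J2 → L=5 J1=0 J2=5
add link → L=6 J1=0 J2=5
P@1,5 dof=1 J1 → L=6 J1=1 J2=5
add link → L=7 J1=1 J2=5
R@6,0 dof=1 J1 → L=7 J1=2 J2=5
M=3(L−1)−2J1−J2=3·6−2·2−5=9

M = 9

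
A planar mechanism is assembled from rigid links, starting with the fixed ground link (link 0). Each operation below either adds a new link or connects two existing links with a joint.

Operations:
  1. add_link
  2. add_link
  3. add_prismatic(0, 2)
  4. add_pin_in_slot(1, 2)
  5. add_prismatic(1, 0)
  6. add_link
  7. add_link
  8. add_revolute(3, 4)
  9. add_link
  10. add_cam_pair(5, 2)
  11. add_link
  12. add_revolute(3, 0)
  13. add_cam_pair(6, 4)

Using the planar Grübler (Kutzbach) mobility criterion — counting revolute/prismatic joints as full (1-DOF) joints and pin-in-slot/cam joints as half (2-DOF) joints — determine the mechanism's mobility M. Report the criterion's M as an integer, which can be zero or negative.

ground; <1,0,0>
#1 <2,0,0>
#2 <3,0,0>
P:0↔2 J1 <3,1,0>
PS:1↔2 J2 <3,1,1>
P:1↔0 J1 <3,2,1>
#3 <4,2,1>
#4 <5,2,1>
R:3↔4 J1 <5,3,1>
#5 <6,3,1>
C:5↔2 J2 <6,3,2>
#6 <7,3,2>
R:3↔0 J1 <7,4,2>
C:6↔4 J2 <7,4,3>
3×6 − 2×4 − 1×3 = 7

M = 7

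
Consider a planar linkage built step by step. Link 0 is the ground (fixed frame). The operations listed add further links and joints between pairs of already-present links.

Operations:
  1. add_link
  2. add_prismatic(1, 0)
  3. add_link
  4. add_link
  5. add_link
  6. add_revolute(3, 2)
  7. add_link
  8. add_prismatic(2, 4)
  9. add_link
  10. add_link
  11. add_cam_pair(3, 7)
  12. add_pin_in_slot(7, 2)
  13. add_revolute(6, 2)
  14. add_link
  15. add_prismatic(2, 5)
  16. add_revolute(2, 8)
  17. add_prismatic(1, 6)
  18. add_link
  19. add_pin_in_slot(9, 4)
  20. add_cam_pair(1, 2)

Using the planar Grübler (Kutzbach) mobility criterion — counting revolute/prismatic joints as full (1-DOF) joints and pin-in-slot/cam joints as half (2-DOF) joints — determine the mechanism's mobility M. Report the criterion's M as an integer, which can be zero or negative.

M = 9

ground; <1,0,0>
#1 <2,0,0>
P:1↔0 J1 <2,1,0>
#2 <3,1,0>
#3 <4,1,0>
#4 <5,1,0>
R:3↔2 J1 <5,2,0>
#5 <6,2,0>
P:2↔4 J1 <6,3,0>
#6 <7,3,0>
#7 <8,3,0>
C:3↔7 J2 <8,3,1>
PS:7↔2 J2 <8,3,2>
R:6↔2 J1 <8,4,2>
#8 <9,4,2>
P:2↔5 J1 <9,5,2>
R:2↔8 J1 <9,6,2>
P:1↔6 J1 <9,7,2>
#9 <10,7,2>
PS:9↔4 J2 <10,7,3>
C:1↔2 J2 <10,7,4>
3×9 − 2×7 − 1×4 = 9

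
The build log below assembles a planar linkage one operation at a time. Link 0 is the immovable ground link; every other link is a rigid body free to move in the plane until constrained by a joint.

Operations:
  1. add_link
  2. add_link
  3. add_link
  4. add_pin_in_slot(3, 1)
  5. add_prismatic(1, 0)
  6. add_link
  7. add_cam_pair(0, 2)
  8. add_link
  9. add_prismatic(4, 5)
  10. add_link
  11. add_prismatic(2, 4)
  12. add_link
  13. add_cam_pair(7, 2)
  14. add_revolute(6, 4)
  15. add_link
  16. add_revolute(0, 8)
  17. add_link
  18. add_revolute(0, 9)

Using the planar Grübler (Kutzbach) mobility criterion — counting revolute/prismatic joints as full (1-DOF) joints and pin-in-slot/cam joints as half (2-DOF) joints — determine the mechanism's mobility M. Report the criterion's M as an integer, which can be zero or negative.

M = 12

(L,J1,J2)=(1,0,0); link0 fixed
link1: (2,0,0)
link2: (3,0,0)
link3: (4,0,0)
PS 3-1 [J2]: (4,0,1)
P 1-0 [J1]: (4,1,1)
link4: (5,1,1)
C 0-2 [J2]: (5,1,2)
link5: (6,1,2)
P 4-5 [J1]: (6,2,2)
link6: (7,2,2)
P 2-4 [J1]: (7,3,2)
link7: (8,3,2)
C 7-2 [J2]: (8,3,3)
R 6-4 [J1]: (8,4,3)
link8: (9,4,3)
R 0-8 [J1]: (9,5,3)
link9: (10,5,3)
R 0-9 [J1]: (10,6,3)
Grübler: 3·9 − 2·6 − 3 = 12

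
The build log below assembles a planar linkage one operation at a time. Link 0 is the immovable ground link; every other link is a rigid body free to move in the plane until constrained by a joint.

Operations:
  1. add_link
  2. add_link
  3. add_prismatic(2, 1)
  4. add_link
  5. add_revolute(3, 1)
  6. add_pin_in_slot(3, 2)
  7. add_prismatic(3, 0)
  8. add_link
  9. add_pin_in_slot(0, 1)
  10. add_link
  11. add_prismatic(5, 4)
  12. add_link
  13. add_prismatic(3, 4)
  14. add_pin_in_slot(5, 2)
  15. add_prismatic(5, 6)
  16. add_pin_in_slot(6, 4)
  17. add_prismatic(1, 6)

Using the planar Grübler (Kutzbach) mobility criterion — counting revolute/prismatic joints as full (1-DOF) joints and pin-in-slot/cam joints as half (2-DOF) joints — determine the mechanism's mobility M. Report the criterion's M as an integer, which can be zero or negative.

M = 0

link 0 = ground. State L|J1|J2 = 1|0|0
+link1  2|0|0
+link2  3|0|0
P(2,1) f=1→J1  3|1|0
+link3  4|1|0
R(3,1) f=1→J1  4|2|0
PS(3,2) f=2→J2  4|2|1
P(3,0) f=1→J1  4|3|1
+link4  5|3|1
PS(0,1) f=2→J2  5|3|2
+link5  6|3|2
P(5,4) f=1→J1  6|4|2
+link6  7|4|2
P(3,4) f=1→J1  7|5|2
PS(5,2) f=2→J2  7|5|3
P(5,6) f=1→J1  7|6|3
PS(6,4) f=2→J2  7|6|4
P(1,6) f=1→J1  7|7|4
M = 3(7−1)−2·7−4 = 18−14−4 = 0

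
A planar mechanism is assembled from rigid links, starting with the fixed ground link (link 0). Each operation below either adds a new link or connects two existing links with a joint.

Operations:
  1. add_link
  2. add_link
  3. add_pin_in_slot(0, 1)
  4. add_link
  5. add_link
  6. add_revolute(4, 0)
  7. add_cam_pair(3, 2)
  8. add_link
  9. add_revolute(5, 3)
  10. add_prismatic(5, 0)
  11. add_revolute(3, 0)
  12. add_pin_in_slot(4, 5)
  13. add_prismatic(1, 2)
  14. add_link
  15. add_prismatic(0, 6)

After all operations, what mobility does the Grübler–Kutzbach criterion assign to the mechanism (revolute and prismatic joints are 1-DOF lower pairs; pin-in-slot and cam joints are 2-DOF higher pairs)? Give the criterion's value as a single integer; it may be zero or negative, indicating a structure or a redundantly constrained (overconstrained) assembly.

L=1 J1=0 J2=0
add link → L=2 J1=0 J2=0
add link → L=3 J1=0 J2=0
PS@0,1 dof=2 J2 → L=3 J1=0 J2=1
add link → L=4 J1=0 J2=1
add link → L=5 J1=0 J2=1
R@4,0 dof=1 J1 → L=5 J1=1 J2=1
C@3,2 dof=2 J2 → L=5 J1=1 J2=2
add link → L=6 J1=1 J2=2
R@5,3 dof=1 J1 → L=6 J1=2 J2=2
P@5,0 dof=1 J1 → L=6 J1=3 J2=2
R@3,0 dof=1 J1 → L=6 J1=4 J2=2
PS@4,5 dof=2 J2 → L=6 J1=4 J2=3
P@1,2 dof=1 J1 → L=6 J1=5 J2=3
add link → L=7 J1=5 J2=3
P@0,6 dof=1 J1 → L=7 J1=6 J2=3
M=3(L−1)−2J1−J2=3·6−2·6−3=3

M = 3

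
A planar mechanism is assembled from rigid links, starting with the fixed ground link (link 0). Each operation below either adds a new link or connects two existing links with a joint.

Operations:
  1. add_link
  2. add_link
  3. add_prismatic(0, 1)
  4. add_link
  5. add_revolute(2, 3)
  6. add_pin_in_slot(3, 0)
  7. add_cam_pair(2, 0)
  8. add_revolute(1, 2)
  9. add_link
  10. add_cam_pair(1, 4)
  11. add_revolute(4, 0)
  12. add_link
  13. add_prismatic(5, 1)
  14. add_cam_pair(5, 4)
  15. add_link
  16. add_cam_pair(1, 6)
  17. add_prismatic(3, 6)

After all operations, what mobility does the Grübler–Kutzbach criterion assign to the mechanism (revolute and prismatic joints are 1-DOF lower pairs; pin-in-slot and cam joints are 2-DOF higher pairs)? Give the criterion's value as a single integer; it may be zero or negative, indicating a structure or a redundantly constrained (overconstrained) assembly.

link 0 = ground. State L|J1|J2 = 1|0|0
+link1  2|0|0
+link2  3|0|0
P(0,1) f=1→J1  3|1|0
+link3  4|1|0
R(2,3) f=1→J1  4|2|0
PS(3,0) f=2→J2  4|2|1
C(2,0) f=2→J2  4|2|2
R(1,2) f=1→J1  4|3|2
+link4  5|3|2
C(1,4) f=2→J2  5|3|3
R(4,0) f=1→J1  5|4|3
+link5  6|4|3
P(5,1) f=1→J1  6|5|3
C(5,4) f=2→J2  6|5|4
+link6  7|5|4
C(1,6) f=2→J2  7|5|5
P(3,6) f=1→J1  7|6|5
M = 3(7−1)−2·6−5 = 18−12−5 = 1

M = 1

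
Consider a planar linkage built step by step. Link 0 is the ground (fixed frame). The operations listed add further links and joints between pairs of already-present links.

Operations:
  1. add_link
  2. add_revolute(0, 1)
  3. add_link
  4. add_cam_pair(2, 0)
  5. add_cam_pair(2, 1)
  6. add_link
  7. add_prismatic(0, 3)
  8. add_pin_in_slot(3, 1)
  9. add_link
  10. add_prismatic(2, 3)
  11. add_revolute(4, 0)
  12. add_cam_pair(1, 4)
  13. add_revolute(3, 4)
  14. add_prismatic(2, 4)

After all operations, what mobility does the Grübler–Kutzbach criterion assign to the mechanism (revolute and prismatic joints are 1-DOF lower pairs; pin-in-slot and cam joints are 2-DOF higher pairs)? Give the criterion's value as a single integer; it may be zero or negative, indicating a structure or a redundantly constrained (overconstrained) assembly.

(L,J1,J2)=(1,0,0); link0 fixed
link1: (2,0,0)
R 0-1 [J1]: (2,1,0)
link2: (3,1,0)
C 2-0 [J2]: (3,1,1)
C 2-1 [J2]: (3,1,2)
link3: (4,1,2)
P 0-3 [J1]: (4,2,2)
PS 3-1 [J2]: (4,2,3)
link4: (5,2,3)
P 2-3 [J1]: (5,3,3)
R 4-0 [J1]: (5,4,3)
C 1-4 [J2]: (5,4,4)
R 3-4 [J1]: (5,5,4)
P 2-4 [J1]: (5,6,4)
Grübler: 3·4 − 2·6 − 4 = -4

M = -4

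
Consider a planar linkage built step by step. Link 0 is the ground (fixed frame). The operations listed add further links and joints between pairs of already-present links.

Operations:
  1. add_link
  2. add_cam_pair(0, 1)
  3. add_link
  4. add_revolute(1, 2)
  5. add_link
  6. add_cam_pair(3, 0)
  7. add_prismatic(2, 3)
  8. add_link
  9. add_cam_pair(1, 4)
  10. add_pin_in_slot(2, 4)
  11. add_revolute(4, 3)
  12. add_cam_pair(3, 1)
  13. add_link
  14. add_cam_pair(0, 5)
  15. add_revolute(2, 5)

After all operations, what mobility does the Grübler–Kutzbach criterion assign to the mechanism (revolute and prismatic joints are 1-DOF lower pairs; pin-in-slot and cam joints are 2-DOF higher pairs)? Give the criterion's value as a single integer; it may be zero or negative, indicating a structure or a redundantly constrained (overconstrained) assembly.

M = 1

(L,J1,J2)=(1,0,0); link0 fixed
link1: (2,0,0)
C 0-1 [J2]: (2,0,1)
link2: (3,0,1)
R 1-2 [J1]: (3,1,1)
link3: (4,1,1)
C 3-0 [J2]: (4,1,2)
P 2-3 [J1]: (4,2,2)
link4: (5,2,2)
C 1-4 [J2]: (5,2,3)
PS 2-4 [J2]: (5,2,4)
R 4-3 [J1]: (5,3,4)
C 3-1 [J2]: (5,3,5)
link5: (6,3,5)
C 0-5 [J2]: (6,3,6)
R 2-5 [J1]: (6,4,6)
Grübler: 3·5 − 2·4 − 6 = 1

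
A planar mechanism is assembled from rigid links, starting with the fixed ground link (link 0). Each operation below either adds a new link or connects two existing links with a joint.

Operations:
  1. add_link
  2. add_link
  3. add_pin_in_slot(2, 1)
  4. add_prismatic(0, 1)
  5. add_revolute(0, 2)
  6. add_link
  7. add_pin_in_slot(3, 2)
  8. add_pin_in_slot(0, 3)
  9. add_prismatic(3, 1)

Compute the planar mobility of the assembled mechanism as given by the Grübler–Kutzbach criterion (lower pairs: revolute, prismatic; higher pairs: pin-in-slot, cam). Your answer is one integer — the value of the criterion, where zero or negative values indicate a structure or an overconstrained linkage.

M = 0

(L,J1,J2)=(1,0,0); link0 fixed
link1: (2,0,0)
link2: (3,0,0)
PS 2-1 [J2]: (3,0,1)
P 0-1 [J1]: (3,1,1)
R 0-2 [J1]: (3,2,1)
link3: (4,2,1)
PS 3-2 [J2]: (4,2,2)
PS 0-3 [J2]: (4,2,3)
P 3-1 [J1]: (4,3,3)
Grübler: 3·3 − 2·3 − 3 = 0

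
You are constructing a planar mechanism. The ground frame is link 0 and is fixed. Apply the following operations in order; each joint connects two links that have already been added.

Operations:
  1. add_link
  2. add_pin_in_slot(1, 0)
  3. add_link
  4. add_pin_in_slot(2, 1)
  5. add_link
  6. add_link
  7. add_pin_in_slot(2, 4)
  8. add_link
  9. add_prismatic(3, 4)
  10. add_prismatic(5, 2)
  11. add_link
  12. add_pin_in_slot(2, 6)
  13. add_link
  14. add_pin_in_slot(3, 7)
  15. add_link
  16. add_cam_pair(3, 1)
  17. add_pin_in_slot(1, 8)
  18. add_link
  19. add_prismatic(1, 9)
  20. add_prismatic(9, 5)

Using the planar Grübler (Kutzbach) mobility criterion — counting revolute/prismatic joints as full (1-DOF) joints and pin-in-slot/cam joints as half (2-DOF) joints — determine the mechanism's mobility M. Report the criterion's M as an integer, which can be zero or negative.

[1;0;0] (link 0 is ground)
L+ [2;0;0]
PS(1,0)∈J2 [2;0;1]
L+ [3;0;1]
PS(2,1)∈J2 [3;0;2]
L+ [4;0;2]
L+ [5;0;2]
PS(2,4)∈J2 [5;0;3]
L+ [6;0;3]
P(3,4)∈J1 [6;1;3]
P(5,2)∈J1 [6;2;3]
L+ [7;2;3]
PS(2,6)∈J2 [7;2;4]
L+ [8;2;4]
PS(3,7)∈J2 [8;2;5]
L+ [9;2;5]
C(3,1)∈J2 [9;2;6]
PS(1,8)∈J2 [9;2;7]
L+ [10;2;7]
P(1,9)∈J1 [10;3;7]
P(9,5)∈J1 [10;4;7]
mobility = 27 − 8 − 7 = 12

M = 12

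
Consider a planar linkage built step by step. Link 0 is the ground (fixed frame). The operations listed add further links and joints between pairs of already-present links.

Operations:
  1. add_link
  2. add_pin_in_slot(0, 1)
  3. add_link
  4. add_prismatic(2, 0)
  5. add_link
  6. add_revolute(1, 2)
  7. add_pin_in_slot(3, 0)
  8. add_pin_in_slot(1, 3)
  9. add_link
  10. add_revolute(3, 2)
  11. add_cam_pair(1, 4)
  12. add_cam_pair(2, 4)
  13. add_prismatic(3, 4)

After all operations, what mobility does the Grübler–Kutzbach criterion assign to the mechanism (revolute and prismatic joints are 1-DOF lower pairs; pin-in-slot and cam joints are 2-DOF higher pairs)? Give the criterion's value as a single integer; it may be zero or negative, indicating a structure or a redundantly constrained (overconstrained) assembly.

link 0 = ground. State L|J1|J2 = 1|0|0
+link1  2|0|0
PS(0,1) f=2→J2  2|0|1
+link2  3|0|1
P(2,0) f=1→J1  3|1|1
+link3  4|1|1
R(1,2) f=1→J1  4|2|1
PS(3,0) f=2→J2  4|2|2
PS(1,3) f=2→J2  4|2|3
+link4  5|2|3
R(3,2) f=1→J1  5|3|3
C(1,4) f=2→J2  5|3|4
C(2,4) f=2→J2  5|3|5
P(3,4) f=1→J1  5|4|5
M = 3(5−1)−2·4−5 = 12−8−5 = -1

M = -1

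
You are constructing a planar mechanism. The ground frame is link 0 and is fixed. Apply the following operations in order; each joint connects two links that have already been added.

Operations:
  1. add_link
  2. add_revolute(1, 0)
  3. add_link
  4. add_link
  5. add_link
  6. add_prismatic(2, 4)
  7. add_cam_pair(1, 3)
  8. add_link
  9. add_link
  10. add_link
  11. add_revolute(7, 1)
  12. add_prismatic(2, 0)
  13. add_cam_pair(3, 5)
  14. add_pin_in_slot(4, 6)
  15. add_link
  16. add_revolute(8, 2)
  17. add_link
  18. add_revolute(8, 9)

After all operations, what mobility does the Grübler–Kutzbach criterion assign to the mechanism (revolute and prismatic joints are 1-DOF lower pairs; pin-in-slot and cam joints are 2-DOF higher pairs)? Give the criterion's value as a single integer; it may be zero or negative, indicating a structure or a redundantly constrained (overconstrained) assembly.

(L,J1,J2)=(1,0,0); link0 fixed
link1: (2,0,0)
R 1-0 [J1]: (2,1,0)
link2: (3,1,0)
link3: (4,1,0)
link4: (5,1,0)
P 2-4 [J1]: (5,2,0)
C 1-3 [J2]: (5,2,1)
link5: (6,2,1)
link6: (7,2,1)
link7: (8,2,1)
R 7-1 [J1]: (8,3,1)
P 2-0 [J1]: (8,4,1)
C 3-5 [J2]: (8,4,2)
PS 4-6 [J2]: (8,4,3)
link8: (9,4,3)
R 8-2 [J1]: (9,5,3)
link9: (10,5,3)
R 8-9 [J1]: (10,6,3)
Grübler: 3·9 − 2·6 − 3 = 12

M = 12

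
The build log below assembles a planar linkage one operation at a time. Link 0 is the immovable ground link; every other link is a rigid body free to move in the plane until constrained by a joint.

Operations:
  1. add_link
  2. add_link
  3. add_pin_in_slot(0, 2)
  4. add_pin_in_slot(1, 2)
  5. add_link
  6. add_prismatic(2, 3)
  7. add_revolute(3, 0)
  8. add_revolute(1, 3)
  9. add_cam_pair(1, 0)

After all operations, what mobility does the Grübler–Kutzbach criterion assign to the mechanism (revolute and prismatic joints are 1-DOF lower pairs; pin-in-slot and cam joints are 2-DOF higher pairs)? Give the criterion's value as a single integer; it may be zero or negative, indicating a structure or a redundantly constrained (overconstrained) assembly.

M = 0

ground; <1,0,0>
#1 <2,0,0>
#2 <3,0,0>
PS:0↔2 J2 <3,0,1>
PS:1↔2 J2 <3,0,2>
#3 <4,0,2>
P:2↔3 J1 <4,1,2>
R:3↔0 J1 <4,2,2>
R:1↔3 J1 <4,3,2>
C:1↔0 J2 <4,3,3>
3×3 − 2×3 − 1×3 = 0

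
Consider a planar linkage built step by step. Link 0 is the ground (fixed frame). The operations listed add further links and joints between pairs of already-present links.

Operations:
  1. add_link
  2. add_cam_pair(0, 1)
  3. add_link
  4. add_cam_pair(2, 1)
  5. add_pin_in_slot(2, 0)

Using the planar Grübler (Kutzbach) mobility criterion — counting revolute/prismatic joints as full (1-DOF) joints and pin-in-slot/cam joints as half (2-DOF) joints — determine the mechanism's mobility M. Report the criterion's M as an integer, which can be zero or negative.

(L,J1,J2)=(1,0,0); link0 fixed
link1: (2,0,0)
C 0-1 [J2]: (2,0,1)
link2: (3,0,1)
C 2-1 [J2]: (3,0,2)
PS 2-0 [J2]: (3,0,3)
Grübler: 3·2 − 2·0 − 3 = 3

M = 3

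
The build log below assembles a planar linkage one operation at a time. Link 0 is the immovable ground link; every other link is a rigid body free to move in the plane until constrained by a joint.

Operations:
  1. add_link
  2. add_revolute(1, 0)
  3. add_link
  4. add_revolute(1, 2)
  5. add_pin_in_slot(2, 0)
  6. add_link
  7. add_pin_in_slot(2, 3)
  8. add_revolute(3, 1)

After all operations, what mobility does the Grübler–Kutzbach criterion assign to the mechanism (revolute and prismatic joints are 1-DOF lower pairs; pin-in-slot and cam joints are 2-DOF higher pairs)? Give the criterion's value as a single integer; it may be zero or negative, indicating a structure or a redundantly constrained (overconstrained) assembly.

(L,J1,J2)=(1,0,0); link0 fixed
link1: (2,0,0)
R 1-0 [J1]: (2,1,0)
link2: (3,1,0)
R 1-2 [J1]: (3,2,0)
PS 2-0 [J2]: (3,2,1)
link3: (4,2,1)
PS 2-3 [J2]: (4,2,2)
R 3-1 [J1]: (4,3,2)
Grübler: 3·3 − 2·3 − 2 = 1

M = 1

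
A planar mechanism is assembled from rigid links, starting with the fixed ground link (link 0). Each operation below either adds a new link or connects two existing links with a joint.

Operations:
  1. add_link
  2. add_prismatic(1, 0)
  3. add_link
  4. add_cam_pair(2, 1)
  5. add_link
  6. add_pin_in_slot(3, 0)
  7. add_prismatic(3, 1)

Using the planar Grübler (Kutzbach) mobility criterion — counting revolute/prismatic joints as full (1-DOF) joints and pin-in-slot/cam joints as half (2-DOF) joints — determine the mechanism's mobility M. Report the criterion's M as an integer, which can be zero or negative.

ground; <1,0,0>
#1 <2,0,0>
P:1↔0 J1 <2,1,0>
#2 <3,1,0>
C:2↔1 J2 <3,1,1>
#3 <4,1,1>
PS:3↔0 J2 <4,1,2>
P:3↔1 J1 <4,2,2>
3×3 − 2×2 − 1×2 = 3

M = 3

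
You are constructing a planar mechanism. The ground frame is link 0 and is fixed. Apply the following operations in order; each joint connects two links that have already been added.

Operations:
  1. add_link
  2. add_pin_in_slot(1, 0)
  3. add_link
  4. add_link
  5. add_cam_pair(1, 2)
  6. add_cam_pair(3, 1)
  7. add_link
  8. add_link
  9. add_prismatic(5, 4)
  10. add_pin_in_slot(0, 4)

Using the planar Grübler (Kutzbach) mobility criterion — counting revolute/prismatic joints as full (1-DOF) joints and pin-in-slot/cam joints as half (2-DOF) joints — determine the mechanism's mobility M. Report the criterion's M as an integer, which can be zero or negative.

(L,J1,J2)=(1,0,0); link0 fixed
link1: (2,0,0)
PS 1-0 [J2]: (2,0,1)
link2: (3,0,1)
link3: (4,0,1)
C 1-2 [J2]: (4,0,2)
C 3-1 [J2]: (4,0,3)
link4: (5,0,3)
link5: (6,0,3)
P 5-4 [J1]: (6,1,3)
PS 0-4 [J2]: (6,1,4)
Grübler: 3·5 − 2·1 − 4 = 9

M = 9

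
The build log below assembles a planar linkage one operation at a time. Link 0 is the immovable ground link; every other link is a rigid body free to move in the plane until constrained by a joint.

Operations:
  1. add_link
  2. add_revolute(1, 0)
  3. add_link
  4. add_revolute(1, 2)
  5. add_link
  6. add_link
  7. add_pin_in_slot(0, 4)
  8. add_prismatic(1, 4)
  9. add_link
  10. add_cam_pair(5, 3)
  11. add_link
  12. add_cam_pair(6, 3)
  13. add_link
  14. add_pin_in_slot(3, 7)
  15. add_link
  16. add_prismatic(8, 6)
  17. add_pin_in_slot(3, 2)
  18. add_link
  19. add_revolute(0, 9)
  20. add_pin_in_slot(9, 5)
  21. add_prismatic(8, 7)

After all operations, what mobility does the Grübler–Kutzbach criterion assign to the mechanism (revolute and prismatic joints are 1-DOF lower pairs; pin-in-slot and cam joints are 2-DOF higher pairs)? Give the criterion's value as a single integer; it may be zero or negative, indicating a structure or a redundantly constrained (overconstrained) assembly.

ground; <1,0,0>
#1 <2,0,0>
R:1↔0 J1 <2,1,0>
#2 <3,1,0>
R:1↔2 J1 <3,2,0>
#3 <4,2,0>
#4 <5,2,0>
PS:0↔4 J2 <5,2,1>
P:1↔4 J1 <5,3,1>
#5 <6,3,1>
C:5↔3 J2 <6,3,2>
#6 <7,3,2>
C:6↔3 J2 <7,3,3>
#7 <8,3,3>
PS:3↔7 J2 <8,3,4>
#8 <9,3,4>
P:8↔6 J1 <9,4,4>
PS:3↔2 J2 <9,4,5>
#9 <10,4,5>
R:0↔9 J1 <10,5,5>
PS:9↔5 J2 <10,5,6>
P:8↔7 J1 <10,6,6>
3×9 − 2×6 − 1×6 = 9

M = 9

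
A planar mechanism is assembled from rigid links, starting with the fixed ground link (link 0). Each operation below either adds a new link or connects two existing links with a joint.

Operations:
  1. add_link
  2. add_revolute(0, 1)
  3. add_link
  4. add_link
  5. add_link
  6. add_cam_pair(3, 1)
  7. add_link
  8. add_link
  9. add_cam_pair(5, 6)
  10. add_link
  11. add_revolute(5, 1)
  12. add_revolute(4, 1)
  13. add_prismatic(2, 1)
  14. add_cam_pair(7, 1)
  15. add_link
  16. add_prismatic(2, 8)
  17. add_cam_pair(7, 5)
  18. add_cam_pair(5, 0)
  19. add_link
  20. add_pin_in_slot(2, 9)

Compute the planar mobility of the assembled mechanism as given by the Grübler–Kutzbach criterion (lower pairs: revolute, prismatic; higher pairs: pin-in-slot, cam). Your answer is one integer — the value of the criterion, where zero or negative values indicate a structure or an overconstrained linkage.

[1;0;0] (link 0 is ground)
L+ [2;0;0]
R(0,1)∈J1 [2;1;0]
L+ [3;1;0]
L+ [4;1;0]
L+ [5;1;0]
C(3,1)∈J2 [5;1;1]
L+ [6;1;1]
L+ [7;1;1]
C(5,6)∈J2 [7;1;2]
L+ [8;1;2]
R(5,1)∈J1 [8;2;2]
R(4,1)∈J1 [8;3;2]
P(2,1)∈J1 [8;4;2]
C(7,1)∈J2 [8;4;3]
L+ [9;4;3]
P(2,8)∈J1 [9;5;3]
C(7,5)∈J2 [9;5;4]
C(5,0)∈J2 [9;5;5]
L+ [10;5;5]
PS(2,9)∈J2 [10;5;6]
mobility = 27 − 10 − 6 = 11

M = 11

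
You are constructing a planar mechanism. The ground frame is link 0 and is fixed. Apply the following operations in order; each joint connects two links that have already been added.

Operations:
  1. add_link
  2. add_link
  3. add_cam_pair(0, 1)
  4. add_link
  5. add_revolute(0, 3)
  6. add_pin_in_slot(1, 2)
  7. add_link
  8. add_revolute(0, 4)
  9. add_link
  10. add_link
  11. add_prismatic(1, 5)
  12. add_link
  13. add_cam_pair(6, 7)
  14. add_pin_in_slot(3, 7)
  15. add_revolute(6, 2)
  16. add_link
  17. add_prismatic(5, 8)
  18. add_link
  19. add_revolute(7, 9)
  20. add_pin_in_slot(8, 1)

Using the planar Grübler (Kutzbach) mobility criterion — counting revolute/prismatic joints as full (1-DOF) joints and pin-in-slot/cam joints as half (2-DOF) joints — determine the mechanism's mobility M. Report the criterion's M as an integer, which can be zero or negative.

M = 10

L=1 J1=0 J2=0
add link → L=2 J1=0 J2=0
add link → L=3 J1=0 J2=0
C@0,1 dof=2 J2 → L=3 J1=0 J2=1
add link → L=4 J1=0 J2=1
R@0,3 dof=1 J1 → L=4 J1=1 J2=1
PS@1,2 dof=2 J2 → L=4 J1=1 J2=2
add link → L=5 J1=1 J2=2
R@0,4 dof=1 J1 → L=5 J1=2 J2=2
add link → L=6 J1=2 J2=2
add link → L=7 J1=2 J2=2
P@1,5 dof=1 J1 → L=7 J1=3 J2=2
add link → L=8 J1=3 J2=2
C@6,7 dof=2 J2 → L=8 J1=3 J2=3
PS@3,7 dof=2 J2 → L=8 J1=3 J2=4
R@6,2 dof=1 J1 → L=8 J1=4 J2=4
add link → L=9 J1=4 J2=4
P@5,8 dof=1 J1 → L=9 J1=5 J2=4
add link → L=10 J1=5 J2=4
R@7,9 dof=1 J1 → L=10 J1=6 J2=4
PS@8,1 dof=2 J2 → L=10 J1=6 J2=5
M=3(L−1)−2J1−J2=3·9−2·6−5=10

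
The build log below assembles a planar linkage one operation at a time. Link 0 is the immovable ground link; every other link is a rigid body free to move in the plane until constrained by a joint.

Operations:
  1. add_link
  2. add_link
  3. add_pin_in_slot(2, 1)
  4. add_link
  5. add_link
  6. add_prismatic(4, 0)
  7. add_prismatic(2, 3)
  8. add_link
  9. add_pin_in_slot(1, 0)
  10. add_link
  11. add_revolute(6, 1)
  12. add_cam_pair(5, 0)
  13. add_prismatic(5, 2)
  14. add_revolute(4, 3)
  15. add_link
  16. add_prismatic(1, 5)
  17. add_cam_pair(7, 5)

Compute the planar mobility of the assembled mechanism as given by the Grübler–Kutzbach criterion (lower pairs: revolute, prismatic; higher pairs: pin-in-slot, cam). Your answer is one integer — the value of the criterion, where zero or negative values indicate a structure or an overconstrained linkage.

link 0 = ground. State L|J1|J2 = 1|0|0
+link1  2|0|0
+link2  3|0|0
PS(2,1) f=2→J2  3|0|1
+link3  4|0|1
+link4  5|0|1
P(4,0) f=1→J1  5|1|1
P(2,3) f=1→J1  5|2|1
+link5  6|2|1
PS(1,0) f=2→J2  6|2|2
+link6  7|2|2
R(6,1) f=1→J1  7|3|2
C(5,0) f=2→J2  7|3|3
P(5,2) f=1→J1  7|4|3
R(4,3) f=1→J1  7|5|3
+link7  8|5|3
P(1,5) f=1→J1  8|6|3
C(7,5) f=2→J2  8|6|4
M = 3(8−1)−2·6−4 = 21−12−4 = 5

M = 5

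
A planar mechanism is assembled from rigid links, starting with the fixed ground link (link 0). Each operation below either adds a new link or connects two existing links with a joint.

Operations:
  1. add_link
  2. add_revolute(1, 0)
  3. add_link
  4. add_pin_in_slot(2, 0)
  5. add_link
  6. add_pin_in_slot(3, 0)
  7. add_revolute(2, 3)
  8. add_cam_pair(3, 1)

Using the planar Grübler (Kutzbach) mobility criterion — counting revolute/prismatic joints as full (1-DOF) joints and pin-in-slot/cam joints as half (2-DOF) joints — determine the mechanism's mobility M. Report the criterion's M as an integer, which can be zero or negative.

[1;0;0] (link 0 is ground)
L+ [2;0;0]
R(1,0)∈J1 [2;1;0]
L+ [3;1;0]
PS(2,0)∈J2 [3;1;1]
L+ [4;1;1]
PS(3,0)∈J2 [4;1;2]
R(2,3)∈J1 [4;2;2]
C(3,1)∈J2 [4;2;3]
mobility = 9 − 4 − 3 = 2

M = 2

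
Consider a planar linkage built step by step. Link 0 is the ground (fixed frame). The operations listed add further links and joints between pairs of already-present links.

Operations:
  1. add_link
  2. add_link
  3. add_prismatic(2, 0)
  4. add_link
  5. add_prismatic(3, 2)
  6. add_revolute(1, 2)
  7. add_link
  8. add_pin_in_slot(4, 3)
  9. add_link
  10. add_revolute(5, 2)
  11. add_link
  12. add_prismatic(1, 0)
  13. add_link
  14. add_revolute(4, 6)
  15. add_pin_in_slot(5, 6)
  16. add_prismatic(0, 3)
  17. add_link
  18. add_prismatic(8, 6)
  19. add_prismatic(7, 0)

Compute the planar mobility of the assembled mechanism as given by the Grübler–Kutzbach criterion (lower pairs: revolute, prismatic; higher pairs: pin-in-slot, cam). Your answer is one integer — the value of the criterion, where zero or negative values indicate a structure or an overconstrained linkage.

M = 4

L=1 J1=0 J2=0
add link → L=2 J1=0 J2=0
add link → L=3 J1=0 J2=0
P@2,0 dof=1 J1 → L=3 J1=1 J2=0
add link → L=4 J1=1 J2=0
P@3,2 dof=1 J1 → L=4 J1=2 J2=0
R@1,2 dof=1 J1 → L=4 J1=3 J2=0
add link → L=5 J1=3 J2=0
PS@4,3 dof=2 J2 → L=5 J1=3 J2=1
add link → L=6 J1=3 J2=1
R@5,2 dof=1 J1 → L=6 J1=4 J2=1
add link → L=7 J1=4 J2=1
P@1,0 dof=1 J1 → L=7 J1=5 J2=1
add link → L=8 J1=5 J2=1
R@4,6 dof=1 J1 → L=8 J1=6 J2=1
PS@5,6 dof=2 J2 → L=8 J1=6 J2=2
P@0,3 dof=1 J1 → L=8 J1=7 J2=2
add link → L=9 J1=7 J2=2
P@8,6 dof=1 J1 → L=9 J1=8 J2=2
P@7,0 dof=1 J1 → L=9 J1=9 J2=2
M=3(L−1)−2J1−J2=3·8−2·9−2=4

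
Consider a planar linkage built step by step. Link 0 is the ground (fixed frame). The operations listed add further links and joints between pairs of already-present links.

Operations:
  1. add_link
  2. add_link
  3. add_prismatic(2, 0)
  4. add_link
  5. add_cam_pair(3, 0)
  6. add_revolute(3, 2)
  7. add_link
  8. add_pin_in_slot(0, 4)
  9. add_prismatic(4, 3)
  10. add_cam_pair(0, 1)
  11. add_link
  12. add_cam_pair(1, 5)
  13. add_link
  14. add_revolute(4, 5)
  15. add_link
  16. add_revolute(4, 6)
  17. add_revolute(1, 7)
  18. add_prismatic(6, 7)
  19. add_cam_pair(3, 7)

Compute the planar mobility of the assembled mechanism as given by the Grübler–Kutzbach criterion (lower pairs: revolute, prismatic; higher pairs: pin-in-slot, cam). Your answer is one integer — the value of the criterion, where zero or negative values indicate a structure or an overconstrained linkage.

ground; <1,0,0>
#1 <2,0,0>
#2 <3,0,0>
P:2↔0 J1 <3,1,0>
#3 <4,1,0>
C:3↔0 J2 <4,1,1>
R:3↔2 J1 <4,2,1>
#4 <5,2,1>
PS:0↔4 J2 <5,2,2>
P:4↔3 J1 <5,3,2>
C:0↔1 J2 <5,3,3>
#5 <6,3,3>
C:1↔5 J2 <6,3,4>
#6 <7,3,4>
R:4↔5 J1 <7,4,4>
#7 <8,4,4>
R:4↔6 J1 <8,5,4>
R:1↔7 J1 <8,6,4>
P:6↔7 J1 <8,7,4>
C:3↔7 J2 <8,7,5>
3×7 − 2×7 − 1×5 = 2

M = 2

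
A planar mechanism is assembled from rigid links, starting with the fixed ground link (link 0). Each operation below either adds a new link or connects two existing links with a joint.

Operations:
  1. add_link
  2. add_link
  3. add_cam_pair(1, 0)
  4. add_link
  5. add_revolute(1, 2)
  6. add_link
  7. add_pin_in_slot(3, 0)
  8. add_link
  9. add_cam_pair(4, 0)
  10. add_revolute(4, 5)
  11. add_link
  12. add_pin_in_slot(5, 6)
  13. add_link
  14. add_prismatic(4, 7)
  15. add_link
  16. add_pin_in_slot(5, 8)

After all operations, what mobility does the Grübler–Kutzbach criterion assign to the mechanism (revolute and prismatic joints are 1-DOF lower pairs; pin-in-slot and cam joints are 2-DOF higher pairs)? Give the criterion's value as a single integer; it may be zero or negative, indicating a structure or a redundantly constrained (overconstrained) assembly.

M = 13

[1;0;0] (link 0 is ground)
L+ [2;0;0]
L+ [3;0;0]
C(1,0)∈J2 [3;0;1]
L+ [4;0;1]
R(1,2)∈J1 [4;1;1]
L+ [5;1;1]
PS(3,0)∈J2 [5;1;2]
L+ [6;1;2]
C(4,0)∈J2 [6;1;3]
R(4,5)∈J1 [6;2;3]
L+ [7;2;3]
PS(5,6)∈J2 [7;2;4]
L+ [8;2;4]
P(4,7)∈J1 [8;3;4]
L+ [9;3;4]
PS(5,8)∈J2 [9;3;5]
mobility = 24 − 6 − 5 = 13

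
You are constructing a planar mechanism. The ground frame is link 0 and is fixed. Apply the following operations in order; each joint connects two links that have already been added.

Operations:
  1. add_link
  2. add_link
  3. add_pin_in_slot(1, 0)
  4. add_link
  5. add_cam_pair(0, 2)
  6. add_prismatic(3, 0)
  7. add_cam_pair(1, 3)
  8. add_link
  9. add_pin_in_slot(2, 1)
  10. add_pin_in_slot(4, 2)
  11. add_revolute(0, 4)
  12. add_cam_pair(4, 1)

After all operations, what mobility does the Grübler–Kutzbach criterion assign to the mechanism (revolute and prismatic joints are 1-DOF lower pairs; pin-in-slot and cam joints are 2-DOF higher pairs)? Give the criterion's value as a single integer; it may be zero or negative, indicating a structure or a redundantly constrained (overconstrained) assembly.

M = 2

(L,J1,J2)=(1,0,0); link0 fixed
link1: (2,0,0)
link2: (3,0,0)
PS 1-0 [J2]: (3,0,1)
link3: (4,0,1)
C 0-2 [J2]: (4,0,2)
P 3-0 [J1]: (4,1,2)
C 1-3 [J2]: (4,1,3)
link4: (5,1,3)
PS 2-1 [J2]: (5,1,4)
PS 4-2 [J2]: (5,1,5)
R 0-4 [J1]: (5,2,5)
C 4-1 [J2]: (5,2,6)
Grübler: 3·4 − 2·2 − 6 = 2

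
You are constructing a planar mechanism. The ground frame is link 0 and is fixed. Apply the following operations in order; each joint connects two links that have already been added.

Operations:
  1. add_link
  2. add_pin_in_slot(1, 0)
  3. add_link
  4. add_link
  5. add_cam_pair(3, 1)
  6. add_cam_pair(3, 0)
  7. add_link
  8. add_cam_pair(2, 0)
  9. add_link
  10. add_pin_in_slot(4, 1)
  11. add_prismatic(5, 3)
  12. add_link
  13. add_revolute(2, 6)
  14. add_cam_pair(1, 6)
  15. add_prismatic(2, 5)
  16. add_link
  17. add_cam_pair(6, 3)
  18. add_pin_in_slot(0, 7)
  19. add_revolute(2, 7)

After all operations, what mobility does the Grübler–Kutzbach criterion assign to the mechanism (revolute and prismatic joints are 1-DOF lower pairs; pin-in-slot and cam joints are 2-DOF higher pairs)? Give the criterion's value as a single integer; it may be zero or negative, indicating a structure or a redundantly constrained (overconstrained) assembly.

[1;0;0] (link 0 is ground)
L+ [2;0;0]
PS(1,0)∈J2 [2;0;1]
L+ [3;0;1]
L+ [4;0;1]
C(3,1)∈J2 [4;0;2]
C(3,0)∈J2 [4;0;3]
L+ [5;0;3]
C(2,0)∈J2 [5;0;4]
L+ [6;0;4]
PS(4,1)∈J2 [6;0;5]
P(5,3)∈J1 [6;1;5]
L+ [7;1;5]
R(2,6)∈J1 [7;2;5]
C(1,6)∈J2 [7;2;6]
P(2,5)∈J1 [7;3;6]
L+ [8;3;6]
C(6,3)∈J2 [8;3;7]
PS(0,7)∈J2 [8;3;8]
R(2,7)∈J1 [8;4;8]
mobility = 21 − 8 − 8 = 5

M = 5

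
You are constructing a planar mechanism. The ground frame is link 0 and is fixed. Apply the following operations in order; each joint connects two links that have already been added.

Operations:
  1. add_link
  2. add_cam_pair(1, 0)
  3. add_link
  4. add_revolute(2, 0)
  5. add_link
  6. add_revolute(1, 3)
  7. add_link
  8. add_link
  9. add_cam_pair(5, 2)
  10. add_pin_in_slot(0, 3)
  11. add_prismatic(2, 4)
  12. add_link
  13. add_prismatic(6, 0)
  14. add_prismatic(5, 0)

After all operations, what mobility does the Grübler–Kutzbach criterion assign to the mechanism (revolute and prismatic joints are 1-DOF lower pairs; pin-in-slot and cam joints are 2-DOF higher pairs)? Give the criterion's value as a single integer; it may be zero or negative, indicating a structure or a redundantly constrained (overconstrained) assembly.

M = 5

L=1 J1=0 J2=0
add link → L=2 J1=0 J2=0
C@1,0 dof=2 J2 → L=2 J1=0 J2=1
add link → L=3 J1=0 J2=1
R@2,0 dof=1 J1 → L=3 J1=1 J2=1
add link → L=4 J1=1 J2=1
R@1,3 dof=1 J1 → L=4 J1=2 J2=1
add link → L=5 J1=2 J2=1
add link → L=6 J1=2 J2=1
C@5,2 dof=2 J2 → L=6 J1=2 J2=2
PS@0,3 dof=2 J2 → L=6 J1=2 J2=3
P@2,4 dof=1 J1 → L=6 J1=3 J2=3
add link → L=7 J1=3 J2=3
P@6,0 dof=1 J1 → L=7 J1=4 J2=3
P@5,0 dof=1 J1 → L=7 J1=5 J2=3
M=3(L−1)−2J1−J2=3·6−2·5−3=5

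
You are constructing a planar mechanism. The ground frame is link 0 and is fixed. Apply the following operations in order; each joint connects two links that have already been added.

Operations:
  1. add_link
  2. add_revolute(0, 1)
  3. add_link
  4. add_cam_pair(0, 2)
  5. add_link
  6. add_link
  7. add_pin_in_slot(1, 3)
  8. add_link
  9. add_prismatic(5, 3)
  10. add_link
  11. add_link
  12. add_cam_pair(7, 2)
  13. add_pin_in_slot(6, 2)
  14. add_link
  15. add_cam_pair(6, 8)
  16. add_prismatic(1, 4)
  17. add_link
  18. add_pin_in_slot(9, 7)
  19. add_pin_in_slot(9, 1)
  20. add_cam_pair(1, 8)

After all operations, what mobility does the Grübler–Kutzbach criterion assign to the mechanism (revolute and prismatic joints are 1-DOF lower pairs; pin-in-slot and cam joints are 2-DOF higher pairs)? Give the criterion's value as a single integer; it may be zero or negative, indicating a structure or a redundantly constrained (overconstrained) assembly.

M = 13

L=1 J1=0 J2=0
add link → L=2 J1=0 J2=0
R@0,1 dof=1 J1 → L=2 J1=1 J2=0
add link → L=3 J1=1 J2=0
C@0,2 dof=2 J2 → L=3 J1=1 J2=1
add link → L=4 J1=1 J2=1
add link → L=5 J1=1 J2=1
PS@1,3 dof=2 J2 → L=5 J1=1 J2=2
add link → L=6 J1=1 J2=2
P@5,3 dof=1 J1 → L=6 J1=2 J2=2
add link → L=7 J1=2 J2=2
add link → L=8 J1=2 J2=2
C@7,2 dof=2 J2 → L=8 J1=2 J2=3
PS@6,2 dof=2 J2 → L=8 J1=2 J2=4
add link → L=9 J1=2 J2=4
C@6,8 dof=2 J2 → L=9 J1=2 J2=5
P@1,4 dof=1 J1 → L=9 J1=3 J2=5
add link → L=10 J1=3 J2=5
PS@9,7 dof=2 J2 → L=10 J1=3 J2=6
PS@9,1 dof=2 J2 → L=10 J1=3 J2=7
C@1,8 dof=2 J2 → L=10 J1=3 J2=8
M=3(L−1)−2J1−J2=3·9−2·3−8=13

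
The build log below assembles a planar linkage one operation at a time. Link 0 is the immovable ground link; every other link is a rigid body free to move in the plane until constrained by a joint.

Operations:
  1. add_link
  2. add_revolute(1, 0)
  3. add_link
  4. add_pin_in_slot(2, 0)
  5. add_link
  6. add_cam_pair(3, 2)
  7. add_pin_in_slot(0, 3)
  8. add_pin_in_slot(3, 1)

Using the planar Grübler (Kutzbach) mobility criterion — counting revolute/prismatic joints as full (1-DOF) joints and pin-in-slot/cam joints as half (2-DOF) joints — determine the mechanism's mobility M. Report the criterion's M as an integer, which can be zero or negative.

L=1 J1=0 J2=0
add link → L=2 J1=0 J2=0
R@1,0 dof=1 J1 → L=2 J1=1 J2=0
add link → L=3 J1=1 J2=0
PS@2,0 dof=2 J2 → L=3 J1=1 J2=1
add link → L=4 J1=1 J2=1
C@3,2 dof=2 J2 → L=4 J1=1 J2=2
PS@0,3 dof=2 J2 → L=4 J1=1 J2=3
PS@3,1 dof=2 J2 → L=4 J1=1 J2=4
M=3(L−1)−2J1−J2=3·3−2·1−4=3

M = 3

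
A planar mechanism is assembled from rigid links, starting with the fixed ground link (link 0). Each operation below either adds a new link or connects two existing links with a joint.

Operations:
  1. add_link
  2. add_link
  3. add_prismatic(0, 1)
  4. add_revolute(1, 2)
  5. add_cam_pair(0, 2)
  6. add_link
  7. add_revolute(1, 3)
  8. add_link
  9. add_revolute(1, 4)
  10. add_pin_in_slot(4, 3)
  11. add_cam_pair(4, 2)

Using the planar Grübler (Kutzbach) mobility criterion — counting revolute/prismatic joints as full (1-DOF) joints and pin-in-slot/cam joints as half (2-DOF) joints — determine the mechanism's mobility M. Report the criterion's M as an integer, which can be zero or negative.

M = 1

link 0 = ground. State L|J1|J2 = 1|0|0
+link1  2|0|0
+link2  3|0|0
P(0,1) f=1→J1  3|1|0
R(1,2) f=1→J1  3|2|0
C(0,2) f=2→J2  3|2|1
+link3  4|2|1
R(1,3) f=1→J1  4|3|1
+link4  5|3|1
R(1,4) f=1→J1  5|4|1
PS(4,3) f=2→J2  5|4|2
C(4,2) f=2→J2  5|4|3
M = 3(5−1)−2·4−3 = 12−8−3 = 1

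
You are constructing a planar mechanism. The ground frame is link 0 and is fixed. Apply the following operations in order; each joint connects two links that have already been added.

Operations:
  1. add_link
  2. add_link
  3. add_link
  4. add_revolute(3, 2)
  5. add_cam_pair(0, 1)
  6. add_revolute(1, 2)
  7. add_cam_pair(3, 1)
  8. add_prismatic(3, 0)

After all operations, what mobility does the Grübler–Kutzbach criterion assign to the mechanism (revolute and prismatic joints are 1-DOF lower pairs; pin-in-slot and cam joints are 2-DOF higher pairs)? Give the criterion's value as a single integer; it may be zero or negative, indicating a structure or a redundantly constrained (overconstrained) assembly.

M = 1

link 0 = ground. State L|J1|J2 = 1|0|0
+link1  2|0|0
+link2  3|0|0
+link3  4|0|0
R(3,2) f=1→J1  4|1|0
C(0,1) f=2→J2  4|1|1
R(1,2) f=1→J1  4|2|1
C(3,1) f=2→J2  4|2|2
P(3,0) f=1→J1  4|3|2
M = 3(4−1)−2·3−2 = 9−6−2 = 1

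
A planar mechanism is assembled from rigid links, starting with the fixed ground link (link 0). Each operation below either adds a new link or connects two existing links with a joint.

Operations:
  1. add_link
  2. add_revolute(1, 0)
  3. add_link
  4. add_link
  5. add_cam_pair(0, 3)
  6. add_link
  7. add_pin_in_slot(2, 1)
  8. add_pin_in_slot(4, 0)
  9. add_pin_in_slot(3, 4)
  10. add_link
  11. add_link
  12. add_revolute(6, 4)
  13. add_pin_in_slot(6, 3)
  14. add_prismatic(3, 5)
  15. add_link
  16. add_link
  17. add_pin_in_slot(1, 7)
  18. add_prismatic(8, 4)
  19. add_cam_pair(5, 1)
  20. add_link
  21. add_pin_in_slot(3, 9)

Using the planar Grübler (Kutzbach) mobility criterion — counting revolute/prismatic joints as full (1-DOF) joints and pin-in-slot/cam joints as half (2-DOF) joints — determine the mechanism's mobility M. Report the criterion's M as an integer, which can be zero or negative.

(L,J1,J2)=(1,0,0); link0 fixed
link1: (2,0,0)
R 1-0 [J1]: (2,1,0)
link2: (3,1,0)
link3: (4,1,0)
C 0-3 [J2]: (4,1,1)
link4: (5,1,1)
PS 2-1 [J2]: (5,1,2)
PS 4-0 [J2]: (5,1,3)
PS 3-4 [J2]: (5,1,4)
link5: (6,1,4)
link6: (7,1,4)
R 6-4 [J1]: (7,2,4)
PS 6-3 [J2]: (7,2,5)
P 3-5 [J1]: (7,3,5)
link7: (8,3,5)
link8: (9,3,5)
PS 1-7 [J2]: (9,3,6)
P 8-4 [J1]: (9,4,6)
C 5-1 [J2]: (9,4,7)
link9: (10,4,7)
PS 3-9 [J2]: (10,4,8)
Grübler: 3·9 − 2·4 − 8 = 11

M = 11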